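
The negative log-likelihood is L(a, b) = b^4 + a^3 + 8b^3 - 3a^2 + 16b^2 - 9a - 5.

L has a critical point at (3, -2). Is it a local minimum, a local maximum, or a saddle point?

saddle point

The mixed partial ∂²L/∂a∂b is 0, so the Hessian at any point is diag(L_aa, L_bb) = diag(6(a - 1), 4(3b^2 + 12b + 8)).
At (3, -2): H = diag(12, -16).
The eigenvalues have opposite signs, so H is indefinite: a saddle point.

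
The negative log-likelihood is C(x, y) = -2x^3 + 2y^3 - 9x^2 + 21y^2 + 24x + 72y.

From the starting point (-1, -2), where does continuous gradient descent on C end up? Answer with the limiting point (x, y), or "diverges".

C is separable, so gradient descent decouples: x follows -∂C/∂x, y follows -∂C/∂y.
∂C/∂x = -6(x - 1)(x + 4); at x=-1 this is 36, so x decreases.
∂C/∂y = 6(y + 3)(y + 4); at y=-2 this is 12, so y decreases.
x converges to its nearest critical value -4 (a local min of the x-part); y converges to -3. The iterate converges to (-4, -3).

(-4, -3)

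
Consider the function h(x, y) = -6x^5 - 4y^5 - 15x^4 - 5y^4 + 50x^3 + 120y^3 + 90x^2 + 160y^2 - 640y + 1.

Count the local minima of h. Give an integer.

4

h separates as a function of x plus a function of y, so ∇h=0 decouples.
∂h/∂x = -30x(x - 2)(x + 1)(x + 3) = 0 at x ∈ {-3, -1, 0, 2}; ∂h/∂y = -20(y - 4)(y - 1)(y + 2)(y + 4) = 0 at y ∈ {-4, -2, 1, 4}.
The Hessian is diagonal: diag(h_xx, h_yy). Second derivatives: h_xx(-3)=900, h_xx(-1)=-180, h_xx(0)=180, h_xx(2)=-900; h_yy(-4)=1600, h_yy(-2)=-720, h_yy(1)=900, h_yy(4)=-2880.
Local minima occur where both diagonal entries positive: (-3, -4), (-3, 1), (0, -4), (0, 1). Count: 4.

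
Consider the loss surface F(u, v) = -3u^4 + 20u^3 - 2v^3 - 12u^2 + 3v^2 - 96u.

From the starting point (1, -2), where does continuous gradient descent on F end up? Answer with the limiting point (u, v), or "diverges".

(2, 0)

F is separable, so gradient descent decouples: u follows -∂F/∂u, v follows -∂F/∂v.
∂F/∂u = -12(u - 4)(u - 2)(u + 1); at u=1 this is -72, so u increases.
∂F/∂v = -6v(v - 1); at v=-2 this is -36, so v increases.
u converges to its nearest critical value 2 (a local min of the u-part); v converges to 0. The iterate converges to (2, 0).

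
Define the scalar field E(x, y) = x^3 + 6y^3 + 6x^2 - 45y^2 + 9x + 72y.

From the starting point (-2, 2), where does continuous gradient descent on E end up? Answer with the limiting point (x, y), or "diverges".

E is separable, so gradient descent decouples: x follows -∂E/∂x, y follows -∂E/∂y.
∂E/∂x = 3(x + 1)(x + 3); at x=-2 this is -3, so x increases.
∂E/∂y = 18(y - 4)(y - 1); at y=2 this is -36, so y increases.
x converges to its nearest critical value -1 (a local min of the x-part); y converges to 4. The iterate converges to (-1, 4).

(-1, 4)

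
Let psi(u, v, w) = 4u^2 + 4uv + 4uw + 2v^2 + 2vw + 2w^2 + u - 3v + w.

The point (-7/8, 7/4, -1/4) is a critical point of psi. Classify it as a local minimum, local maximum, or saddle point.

local minimum

The Hessian is constant: H = [[8, 4, 4], [4, 4, 2], [4, 2, 4]].
Leading principal minors: Δ₁ = 8, Δ₂ = 16, Δ₃ = 32.
All leading minors are positive, so H is positive definite: a local minimum.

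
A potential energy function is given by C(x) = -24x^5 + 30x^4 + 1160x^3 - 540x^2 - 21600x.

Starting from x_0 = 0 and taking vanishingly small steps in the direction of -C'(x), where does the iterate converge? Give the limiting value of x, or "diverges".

3

C'(x) = -120(x - 5)(x - 3)(x + 3)(x + 4), so C'(0) = -21600.
Gradient descent moves in the -C' direction, i.e. x is increasing.
The nearest critical point in that direction is x = 3, where C'' = 10080 > 0 (a local minimum). The iterate converges there.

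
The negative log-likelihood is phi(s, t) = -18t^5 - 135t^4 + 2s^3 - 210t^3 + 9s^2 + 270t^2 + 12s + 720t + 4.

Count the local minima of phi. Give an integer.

2

phi separates as a function of s plus a function of t, so ∇phi=0 decouples.
∂phi/∂s = 6(s + 1)(s + 2) = 0 at s ∈ {-2, -1}; ∂phi/∂t = -90(t - 1)(t + 1)(t + 2)(t + 4) = 0 at t ∈ {-4, -2, -1, 1}.
The Hessian is diagonal: diag(phi_ss, phi_tt). Second derivatives: phi_ss(-2)=-6, phi_ss(-1)=6; phi_tt(-4)=2700, phi_tt(-2)=-540, phi_tt(-1)=540, phi_tt(1)=-2700.
Local minima occur where both diagonal entries positive: (-1, -4), (-1, -1). Count: 2.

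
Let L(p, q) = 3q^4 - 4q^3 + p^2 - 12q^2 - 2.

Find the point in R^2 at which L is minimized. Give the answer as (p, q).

(0, 2)

L(p,q) separates as A(p) + B(q) − 2, so its minimum is min A + min B − 2.
A'(p) = 2p vanishes at p ∈ {0}; B'(q) = 12q(q - 2)(q + 1) vanishes at q ∈ {-1, 0, 2}.
Local minima of A (where A''>0): A(0)=0. Local minima of B: B(-1)=-5, B(2)=-32.
So the global minimum of L is A(0) + B(2) − 2 = 0 − 32 − 2 = -34, attained at (0, 2).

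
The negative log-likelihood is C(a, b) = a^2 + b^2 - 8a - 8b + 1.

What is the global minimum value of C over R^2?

-31

C(a,b) separates as P(a) + Q(b) + 1, so its minimum is min P + min Q + 1.
P'(a) = 2a - 8 vanishes at a ∈ {4}; Q'(b) = 2b - 8 vanishes at b ∈ {4}.
Local minima of P (where P''>0): P(4)=-16. Local minima of Q: Q(4)=-16.
So the global minimum of C is P(4) + Q(4) + 1 = -16 − 16 + 1 = -31, attained at (4, 4).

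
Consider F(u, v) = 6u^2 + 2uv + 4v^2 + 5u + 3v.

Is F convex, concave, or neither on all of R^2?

F is quadratic, so its Hessian is the constant matrix H = [[12, 2], [2, 8]].
det(H) = 92, tr(H) = 20.
det(H) > 0 and tr(H) > 0, so H is positive definite everywhere: convex.

convex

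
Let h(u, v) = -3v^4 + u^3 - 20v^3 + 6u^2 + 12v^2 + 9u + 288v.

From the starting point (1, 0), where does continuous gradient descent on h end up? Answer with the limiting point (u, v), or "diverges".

(-1, -3)

h is separable, so gradient descent decouples: u follows -∂h/∂u, v follows -∂h/∂v.
∂h/∂u = 3(u + 1)(u + 3); at u=1 this is 24, so u decreases.
∂h/∂v = -12(v - 2)(v + 3)(v + 4); at v=0 this is 288, so v decreases.
u converges to its nearest critical value -1 (a local min of the u-part); v converges to -3. The iterate converges to (-1, -3).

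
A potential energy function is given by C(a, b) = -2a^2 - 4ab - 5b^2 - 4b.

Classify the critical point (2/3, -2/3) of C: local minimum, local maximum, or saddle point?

The Hessian of C is constant: H = [[-4, -4], [-4, -10]].
det(H) = (-4)·(-10) − (-4)² = 24.
det(H) > 0 and tr(H) = -14 < 0, so H is negative definite and the point is a local maximum.

local maximum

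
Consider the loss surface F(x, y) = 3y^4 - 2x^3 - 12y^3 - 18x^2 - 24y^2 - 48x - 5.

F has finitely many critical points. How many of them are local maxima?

F separates as a function of x plus a function of y, so ∇F=0 decouples.
∂F/∂x = -6(x + 2)(x + 4) = 0 at x ∈ {-4, -2}; ∂F/∂y = 12y(y - 4)(y + 1) = 0 at y ∈ {-1, 0, 4}.
The Hessian is diagonal: diag(F_xx, F_yy). Second derivatives: F_xx(-4)=12, F_xx(-2)=-12; F_yy(-1)=60, F_yy(0)=-48, F_yy(4)=240.
Local maxima occur where both diagonal entries negative: (-2, 0). Count: 1.

1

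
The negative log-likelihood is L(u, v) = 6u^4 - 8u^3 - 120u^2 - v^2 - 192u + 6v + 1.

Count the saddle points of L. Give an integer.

2

L separates as a function of u plus a function of v, so ∇L=0 decouples.
∂L/∂u = 24(u - 4)(u + 1)(u + 2) = 0 at u ∈ {-2, -1, 4}; ∂L/∂v = -2(v - 3) = 0 at v ∈ {3}.
The Hessian is diagonal: diag(L_uu, L_vv). Second derivatives: L_uu(-2)=144, L_uu(-1)=-120, L_uu(4)=720; L_vv(3)=-2.
Saddle points occur where the two diagonal entries have opposite signs: (-2, 3), (4, 3). Count: 2.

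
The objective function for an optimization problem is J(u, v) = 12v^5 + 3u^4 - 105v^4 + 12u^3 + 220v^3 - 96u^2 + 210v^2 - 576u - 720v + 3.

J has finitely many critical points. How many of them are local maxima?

J separates as a function of u plus a function of v, so ∇J=0 decouples.
∂J/∂u = 12(u - 4)(u + 3)(u + 4) = 0 at u ∈ {-4, -3, 4}; ∂J/∂v = 60(v - 4)(v - 3)(v - 1)(v + 1) = 0 at v ∈ {-1, 1, 3, 4}.
The Hessian is diagonal: diag(J_uu, J_vv). Second derivatives: J_uu(-4)=96, J_uu(-3)=-84, J_uu(4)=672; J_vv(-1)=-2400, J_vv(1)=720, J_vv(3)=-480, J_vv(4)=900.
Local maxima occur where both diagonal entries negative: (-3, -1), (-3, 3). Count: 2.

2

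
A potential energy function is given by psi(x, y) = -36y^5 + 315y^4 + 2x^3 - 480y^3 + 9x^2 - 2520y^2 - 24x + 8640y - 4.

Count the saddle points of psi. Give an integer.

4

psi separates as a function of x plus a function of y, so ∇psi=0 decouples.
∂psi/∂x = 6(x - 1)(x + 4) = 0 at x ∈ {-4, 1}; ∂psi/∂y = -180(y - 4)(y - 3)(y - 2)(y + 2) = 0 at y ∈ {-2, 2, 3, 4}.
The Hessian is diagonal: diag(psi_xx, psi_yy). Second derivatives: psi_xx(-4)=-30, psi_xx(1)=30; psi_yy(-2)=21600, psi_yy(2)=-1440, psi_yy(3)=900, psi_yy(4)=-2160.
Saddle points occur where the two diagonal entries have opposite signs: (-4, -2), (-4, 3), (1, 2), (1, 4). Count: 4.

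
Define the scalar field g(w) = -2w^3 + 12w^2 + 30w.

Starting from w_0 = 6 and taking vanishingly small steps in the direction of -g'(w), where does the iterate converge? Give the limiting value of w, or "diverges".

g'(w) = -6(w - 5)(w + 1), so g'(6) = -42.
Gradient descent moves in the -g' direction, i.e. w is increasing.
There is no critical point above w=6, and g' keeps the same sign, so the iterate runs off to +∞.

diverges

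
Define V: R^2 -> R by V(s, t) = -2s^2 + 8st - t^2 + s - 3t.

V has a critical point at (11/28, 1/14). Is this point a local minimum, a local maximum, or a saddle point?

saddle point

The Hessian of V is constant: H = [[-4, 8], [8, -2]].
det(H) = (-4)·(-2) − 8² = -56.
Since det(H) < 0, H is indefinite and the critical point is a saddle point.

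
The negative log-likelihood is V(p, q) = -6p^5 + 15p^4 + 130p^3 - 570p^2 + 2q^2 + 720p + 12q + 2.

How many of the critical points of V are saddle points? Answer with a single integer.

V separates as a function of p plus a function of q, so ∇V=0 decouples.
∂V/∂p = -30(p - 3)(p - 2)(p - 1)(p + 4) = 0 at p ∈ {-4, 1, 2, 3}; ∂V/∂q = 4(q + 3) = 0 at q ∈ {-3}.
The Hessian is diagonal: diag(V_pp, V_qq). Second derivatives: V_pp(-4)=6300, V_pp(1)=-300, V_pp(2)=180, V_pp(3)=-420; V_qq(-3)=4.
Saddle points occur where the two diagonal entries have opposite signs: (1, -3), (3, -3). Count: 2.

2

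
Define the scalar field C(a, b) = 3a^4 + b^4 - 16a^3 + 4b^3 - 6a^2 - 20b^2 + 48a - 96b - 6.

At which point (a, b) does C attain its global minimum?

C(a,b) separates as P(a) + Q(b) − 6, so its minimum is min P + min Q − 6.
P'(a) = 12(a - 4)(a - 1)(a + 1) vanishes at a ∈ {-1, 1, 4}; Q'(b) = 4(b - 3)(b + 2)(b + 4) vanishes at b ∈ {-4, -2, 3}.
Local minima of P (where P''>0): P(-1)=-35, P(4)=-160. Local minima of Q: Q(-4)=64, Q(3)=-279.
So the global minimum of C is P(4) + Q(3) − 6 = -160 − 279 − 6 = -445, attained at (4, 3).

(4, 3)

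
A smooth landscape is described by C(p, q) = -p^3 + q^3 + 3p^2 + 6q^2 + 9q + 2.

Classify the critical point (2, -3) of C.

local maximum

The mixed partial ∂²C/∂p∂q is 0, so the Hessian at any point is diag(C_pp, C_qq) = diag(6(-p + 1), 6(q + 2)).
At (2, -3): H = diag(-6, -6).
Both eigenvalues are negative, so H is negative definite: a local maximum.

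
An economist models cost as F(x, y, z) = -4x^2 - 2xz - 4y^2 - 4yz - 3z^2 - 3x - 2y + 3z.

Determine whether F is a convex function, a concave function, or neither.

concave

F is quadratic, so its Hessian is the constant matrix H = [[-8, 0, -2], [0, -8, -4], [-2, -4, -6]].
Leading principal minors: -8, 64, -224.
Signs alternate −, +, − ⇒ H ≺ 0 ⇒ concave.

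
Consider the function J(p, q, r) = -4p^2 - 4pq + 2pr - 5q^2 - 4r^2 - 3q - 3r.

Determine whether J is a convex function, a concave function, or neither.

concave

J is quadratic, so its Hessian is the constant matrix H = [[-8, -4, 2], [-4, -10, 0], [2, 0, -8]].
Leading principal minors: -8, 64, -472.
Signs alternate −, +, − ⇒ H ≺ 0 ⇒ concave.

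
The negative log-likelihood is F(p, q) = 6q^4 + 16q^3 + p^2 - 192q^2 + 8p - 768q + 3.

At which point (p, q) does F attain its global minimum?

F(p,q) separates as A(p) + B(q) + 3, so its minimum is min A + min B + 3.
A'(p) = 2p + 8 vanishes at p ∈ {-4}; B'(q) = 24(q - 4)(q + 2)(q + 4) vanishes at q ∈ {-4, -2, 4}.
Local minima of A (where A''>0): A(-4)=-16. Local minima of B: B(-4)=512, B(4)=-3584.
So the global minimum of F is A(-4) + B(4) + 3 = -16 − 3584 + 3 = -3597, attained at (-4, 4).

(-4, 4)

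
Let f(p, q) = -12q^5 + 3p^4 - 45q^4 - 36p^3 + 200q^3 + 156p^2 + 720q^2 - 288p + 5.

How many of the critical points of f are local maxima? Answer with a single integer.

f separates as a function of p plus a function of q, so ∇f=0 decouples.
∂f/∂p = 12(p - 4)(p - 3)(p - 2) = 0 at p ∈ {2, 3, 4}; ∂f/∂q = -60q(q - 3)(q + 2)(q + 4) = 0 at q ∈ {-4, -2, 0, 3}.
The Hessian is diagonal: diag(f_pp, f_qq). Second derivatives: f_pp(2)=24, f_pp(3)=-12, f_pp(4)=24; f_qq(-4)=3360, f_qq(-2)=-1200, f_qq(0)=1440, f_qq(3)=-6300.
Local maxima occur where both diagonal entries negative: (3, -2), (3, 3). Count: 2.

2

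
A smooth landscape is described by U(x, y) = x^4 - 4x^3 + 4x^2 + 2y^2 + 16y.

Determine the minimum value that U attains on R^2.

U(x,y) separates as P(x) + Q(y), so its minimum is min P + min Q.
P'(x) = 4x(x - 2)(x - 1) vanishes at x ∈ {0, 1, 2}; Q'(y) = 4y + 16 vanishes at y ∈ {-4}.
Local minima of P (where P''>0): P(0)=0, P(2)=0. Local minima of Q: Q(-4)=-32.
So the global minimum of U is P(0) + Q(-4) = 0 − 32 = -32, attained at (0, -4).

-32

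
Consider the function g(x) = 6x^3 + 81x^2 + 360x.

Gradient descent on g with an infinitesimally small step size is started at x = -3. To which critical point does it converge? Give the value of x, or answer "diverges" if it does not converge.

-4

g'(x) = 18(x + 4)(x + 5), so g'(-3) = 36.
Gradient descent moves in the -g' direction, i.e. x is decreasing.
The nearest critical point in that direction is x = -4, where g'' = 18 > 0 (a local minimum). The iterate converges there.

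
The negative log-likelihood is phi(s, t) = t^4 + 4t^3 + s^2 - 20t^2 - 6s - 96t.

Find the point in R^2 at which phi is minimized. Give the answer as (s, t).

(3, 3)

phi(s,t) separates as P(s) + Q(t), so its minimum is min P + min Q.
P'(s) = 2s - 6 vanishes at s ∈ {3}; Q'(t) = 4(t - 3)(t + 2)(t + 4) vanishes at t ∈ {-4, -2, 3}.
Local minima of P (where P''>0): P(3)=-9. Local minima of Q: Q(-4)=64, Q(3)=-279.
So the global minimum of phi is P(3) + Q(3) = -9 − 279 = -288, attained at (3, 3).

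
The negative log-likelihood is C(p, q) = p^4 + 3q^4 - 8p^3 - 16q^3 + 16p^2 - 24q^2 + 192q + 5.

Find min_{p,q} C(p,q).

-299

C(p,q) separates as A(p) + B(q) + 5, so its minimum is min A + min B + 5.
A'(p) = 4p(p - 4)(p - 2) vanishes at p ∈ {0, 2, 4}; B'(q) = 12(q - 4)(q - 2)(q + 2) vanishes at q ∈ {-2, 2, 4}.
Local minima of A (where A''>0): A(0)=0, A(4)=0. Local minima of B: B(-2)=-304, B(4)=128.
So the global minimum of C is A(0) + B(-2) + 5 = 0 − 304 + 5 = -299, attained at (0, -2).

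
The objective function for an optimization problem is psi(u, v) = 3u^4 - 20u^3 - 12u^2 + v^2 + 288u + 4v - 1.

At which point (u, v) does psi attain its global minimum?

(-2, -2)

psi(u,v) separates as P(u) + Q(v) − 1, so its minimum is min P + min Q − 1.
P'(u) = 12(u - 4)(u - 3)(u + 2) vanishes at u ∈ {-2, 3, 4}; Q'(v) = 2v + 4 vanishes at v ∈ {-2}.
Local minima of P (where P''>0): P(-2)=-416, P(4)=448. Local minima of Q: Q(-2)=-4.
So the global minimum of psi is P(-2) + Q(-2) − 1 = -416 − 4 − 1 = -421, attained at (-2, -2).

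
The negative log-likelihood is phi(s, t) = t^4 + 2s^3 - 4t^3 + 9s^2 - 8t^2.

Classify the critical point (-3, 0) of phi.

local maximum

The mixed partial ∂²phi/∂s∂t is 0, so the Hessian at any point is diag(phi_ss, phi_tt) = diag(6(2s + 3), 4(3t^2 - 6t - 4)).
At (-3, 0): H = diag(-18, -16).
Both eigenvalues are negative, so H is negative definite: a local maximum.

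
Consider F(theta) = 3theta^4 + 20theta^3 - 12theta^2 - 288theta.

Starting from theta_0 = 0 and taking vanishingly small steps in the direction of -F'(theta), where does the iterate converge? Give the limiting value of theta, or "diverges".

F'(theta) = 12(theta - 2)(theta + 3)(theta + 4), so F'(0) = -288.
Gradient descent moves in the -F' direction, i.e. theta is increasing.
The nearest critical point in that direction is theta = 2, where F'' = 360 > 0 (a local minimum). The iterate converges there.

2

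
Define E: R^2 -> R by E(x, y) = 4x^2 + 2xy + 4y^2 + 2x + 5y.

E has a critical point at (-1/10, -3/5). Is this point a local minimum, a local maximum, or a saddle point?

The Hessian of E is constant: H = [[8, 2], [2, 8]].
det(H) = 8·8 − 2² = 60.
det(H) > 0 and tr(H) = 16 > 0, so H is positive definite and the point is a local minimum.

local minimum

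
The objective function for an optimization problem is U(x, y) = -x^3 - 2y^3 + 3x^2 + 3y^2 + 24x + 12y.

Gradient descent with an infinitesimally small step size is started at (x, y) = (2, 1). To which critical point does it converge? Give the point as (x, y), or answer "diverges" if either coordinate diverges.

(-2, -1)

U is separable, so gradient descent decouples: x follows -∂U/∂x, y follows -∂U/∂y.
∂U/∂x = -3(x - 4)(x + 2); at x=2 this is 24, so x decreases.
∂U/∂y = -6(y - 2)(y + 1); at y=1 this is 12, so y decreases.
x converges to its nearest critical value -2 (a local min of the x-part); y converges to -1. The iterate converges to (-2, -1).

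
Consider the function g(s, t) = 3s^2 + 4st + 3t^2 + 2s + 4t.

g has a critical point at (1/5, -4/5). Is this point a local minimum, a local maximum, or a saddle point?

local minimum

The Hessian of g is constant: H = [[6, 4], [4, 6]].
det(H) = 6·6 − 4² = 20.
det(H) > 0 and tr(H) = 12 > 0, so H is positive definite and the point is a local minimum.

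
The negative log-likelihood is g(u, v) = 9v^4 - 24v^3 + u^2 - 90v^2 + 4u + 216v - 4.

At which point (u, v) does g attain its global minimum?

g(u,v) separates as P(u) + Q(v) − 4, so its minimum is min P + min Q − 4.
P'(u) = 2u + 4 vanishes at u ∈ {-2}; Q'(v) = 36(v - 3)(v - 1)(v + 2) vanishes at v ∈ {-2, 1, 3}.
Local minima of P (where P''>0): P(-2)=-4. Local minima of Q: Q(-2)=-456, Q(3)=-81.
So the global minimum of g is P(-2) + Q(-2) − 4 = -4 − 456 − 4 = -464, attained at (-2, -2).

(-2, -2)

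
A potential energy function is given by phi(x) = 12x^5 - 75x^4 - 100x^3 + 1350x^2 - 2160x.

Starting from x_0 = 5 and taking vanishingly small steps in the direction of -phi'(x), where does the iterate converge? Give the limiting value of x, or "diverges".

phi'(x) = 60(x - 4)(x - 3)(x - 1)(x + 3), so phi'(5) = 3840.
Gradient descent moves in the -phi' direction, i.e. x is decreasing.
The nearest critical point in that direction is x = 4, where phi'' = 1260 > 0 (a local minimum). The iterate converges there.

4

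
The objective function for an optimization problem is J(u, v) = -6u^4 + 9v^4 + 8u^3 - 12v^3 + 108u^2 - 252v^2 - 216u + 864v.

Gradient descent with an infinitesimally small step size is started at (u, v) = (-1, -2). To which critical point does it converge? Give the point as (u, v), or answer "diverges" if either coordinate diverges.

J is separable, so gradient descent decouples: u follows -∂J/∂u, v follows -∂J/∂v.
∂J/∂u = -24(u - 3)(u - 1)(u + 3); at u=-1 this is -384, so u increases.
∂J/∂v = 36(v - 3)(v - 2)(v + 4); at v=-2 this is 1440, so v decreases.
u converges to its nearest critical value 1 (a local min of the u-part); v converges to -4. The iterate converges to (1, -4).

(1, -4)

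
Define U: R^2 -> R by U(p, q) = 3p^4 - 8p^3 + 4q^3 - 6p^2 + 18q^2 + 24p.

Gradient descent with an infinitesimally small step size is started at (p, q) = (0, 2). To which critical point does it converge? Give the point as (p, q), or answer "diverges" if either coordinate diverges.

U is separable, so gradient descent decouples: p follows -∂U/∂p, q follows -∂U/∂q.
∂U/∂p = 12(p - 2)(p - 1)(p + 1); at p=0 this is 24, so p decreases.
∂U/∂q = 12q(q + 3); at q=2 this is 120, so q decreases.
p converges to its nearest critical value -1 (a local min of the p-part); q converges to 0. The iterate converges to (-1, 0).

(-1, 0)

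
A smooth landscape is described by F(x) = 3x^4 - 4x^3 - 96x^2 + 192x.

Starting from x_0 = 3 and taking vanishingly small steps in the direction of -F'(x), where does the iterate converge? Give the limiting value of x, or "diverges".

4

F'(x) = 12(x - 4)(x - 1)(x + 4), so F'(3) = -168.
Gradient descent moves in the -F' direction, i.e. x is increasing.
The nearest critical point in that direction is x = 4, where F'' = 288 > 0 (a local minimum). The iterate converges there.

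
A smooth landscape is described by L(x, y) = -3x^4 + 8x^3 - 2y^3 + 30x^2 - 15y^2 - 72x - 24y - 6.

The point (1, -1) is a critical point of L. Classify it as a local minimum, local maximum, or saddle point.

The mixed partial ∂²L/∂x∂y is 0, so the Hessian at any point is diag(L_xx, L_yy) = diag(12(-3x^2 + 4x + 5), -6(2y + 5)).
At (1, -1): H = diag(72, -18).
The eigenvalues have opposite signs, so H is indefinite: a saddle point.

saddle point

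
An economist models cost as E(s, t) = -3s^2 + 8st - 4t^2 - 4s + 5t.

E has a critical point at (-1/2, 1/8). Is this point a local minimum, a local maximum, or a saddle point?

saddle point

The Hessian of E is constant: H = [[-6, 8], [8, -8]].
det(H) = (-6)·(-8) − 8² = -16.
Since det(H) < 0, H is indefinite and the critical point is a saddle point.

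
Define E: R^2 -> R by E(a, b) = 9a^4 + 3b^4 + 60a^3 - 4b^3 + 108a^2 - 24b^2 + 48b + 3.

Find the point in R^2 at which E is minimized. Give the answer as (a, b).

(0, -2)

E(a,b) separates as P(a) + Q(b) + 3, so its minimum is min P + min Q + 3.
P'(a) = 36a(a + 2)(a + 3) vanishes at a ∈ {-3, -2, 0}; Q'(b) = 12(b - 2)(b - 1)(b + 2) vanishes at b ∈ {-2, 1, 2}.
Local minima of P (where P''>0): P(-3)=81, P(0)=0. Local minima of Q: Q(-2)=-112, Q(2)=16.
So the global minimum of E is P(0) + Q(-2) + 3 = 0 − 112 + 3 = -109, attained at (0, -2).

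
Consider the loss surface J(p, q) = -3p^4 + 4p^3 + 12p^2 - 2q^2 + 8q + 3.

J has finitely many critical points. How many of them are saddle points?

J separates as a function of p plus a function of q, so ∇J=0 decouples.
∂J/∂p = -12p(p - 2)(p + 1) = 0 at p ∈ {-1, 0, 2}; ∂J/∂q = -4(q - 2) = 0 at q ∈ {2}.
The Hessian is diagonal: diag(J_pp, J_qq). Second derivatives: J_pp(-1)=-36, J_pp(0)=24, J_pp(2)=-72; J_qq(2)=-4.
Saddle points occur where the two diagonal entries have opposite signs: (0, 2). Count: 1.

1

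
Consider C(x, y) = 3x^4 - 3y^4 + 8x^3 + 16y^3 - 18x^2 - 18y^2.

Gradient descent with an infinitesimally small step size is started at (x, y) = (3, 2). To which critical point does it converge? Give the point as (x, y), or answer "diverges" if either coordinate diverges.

(1, 1)

C is separable, so gradient descent decouples: x follows -∂C/∂x, y follows -∂C/∂y.
∂C/∂x = 12x(x - 1)(x + 3); at x=3 this is 432, so x decreases.
∂C/∂y = -12y(y - 3)(y - 1); at y=2 this is 24, so y decreases.
x converges to its nearest critical value 1 (a local min of the x-part); y converges to 1. The iterate converges to (1, 1).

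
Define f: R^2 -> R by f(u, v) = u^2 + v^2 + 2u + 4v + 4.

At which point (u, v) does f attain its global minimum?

f(u,v) separates as P(u) + Q(v) + 4, so its minimum is min P + min Q + 4.
P'(u) = 2u + 2 vanishes at u ∈ {-1}; Q'(v) = 2v + 4 vanishes at v ∈ {-2}.
Local minima of P (where P''>0): P(-1)=-1. Local minima of Q: Q(-2)=-4.
So the global minimum of f is P(-1) + Q(-2) + 4 = -1 − 4 + 4 = -1, attained at (-1, -2).

(-1, -2)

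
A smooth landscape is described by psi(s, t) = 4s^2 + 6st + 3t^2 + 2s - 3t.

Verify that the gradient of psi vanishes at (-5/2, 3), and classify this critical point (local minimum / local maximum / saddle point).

local minimum

∇psi = (8s + 6t + 2, 6s + 6t - 3); substituting (-5/2, 3) gives ∇psi = (0, 0), so (-5/2, 3) is indeed a critical point.
The Hessian of psi is constant: H = [[8, 6], [6, 6]].
det(H) = 8·6 − 6² = 12.
det(H) > 0 and tr(H) = 14 > 0, so H is positive definite and the point is a local minimum.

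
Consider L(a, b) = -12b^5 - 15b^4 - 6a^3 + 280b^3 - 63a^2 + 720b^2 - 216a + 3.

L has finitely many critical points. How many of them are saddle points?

4

L separates as a function of a plus a function of b, so ∇L=0 decouples.
∂L/∂a = -18(a + 3)(a + 4) = 0 at a ∈ {-4, -3}; ∂L/∂b = -60b(b - 4)(b + 2)(b + 3) = 0 at b ∈ {-3, -2, 0, 4}.
The Hessian is diagonal: diag(L_aa, L_bb). Second derivatives: L_aa(-4)=18, L_aa(-3)=-18; L_bb(-3)=1260, L_bb(-2)=-720, L_bb(0)=1440, L_bb(4)=-10080.
Saddle points occur where the two diagonal entries have opposite signs: (-4, -2), (-4, 4), (-3, -3), (-3, 0). Count: 4.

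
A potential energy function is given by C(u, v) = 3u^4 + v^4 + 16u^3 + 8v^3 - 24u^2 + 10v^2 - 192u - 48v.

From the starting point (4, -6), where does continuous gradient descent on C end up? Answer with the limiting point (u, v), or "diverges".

C is separable, so gradient descent decouples: u follows -∂C/∂u, v follows -∂C/∂v.
∂C/∂u = 12(u - 2)(u + 2)(u + 4); at u=4 this is 1152, so u decreases.
∂C/∂v = 4(v - 1)(v + 3)(v + 4); at v=-6 this is -168, so v increases.
u converges to its nearest critical value 2 (a local min of the u-part); v converges to -4. The iterate converges to (2, -4).

(2, -4)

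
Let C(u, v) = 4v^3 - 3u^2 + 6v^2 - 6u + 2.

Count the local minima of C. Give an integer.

C separates as a function of u plus a function of v, so ∇C=0 decouples.
∂C/∂u = -6(u + 1) = 0 at u ∈ {-1}; ∂C/∂v = 12v(v + 1) = 0 at v ∈ {-1, 0}.
The Hessian is diagonal: diag(C_uu, C_vv). Second derivatives: C_uu(-1)=-6; C_vv(-1)=-12, C_vv(0)=12.
Local minima occur where both diagonal entries positive: none. Count: 0.

0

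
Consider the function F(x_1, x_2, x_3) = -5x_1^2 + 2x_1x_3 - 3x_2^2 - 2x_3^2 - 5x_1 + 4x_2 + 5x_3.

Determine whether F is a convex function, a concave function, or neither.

F is quadratic, so its Hessian is the constant matrix H = [[-10, 0, 2], [0, -6, 0], [2, 0, -4]].
Leading principal minors: -10, 60, -216.
Signs alternate −, +, − ⇒ H ≺ 0 ⇒ concave.

concave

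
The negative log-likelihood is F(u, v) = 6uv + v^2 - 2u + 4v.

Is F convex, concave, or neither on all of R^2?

F is quadratic, so its Hessian is the constant matrix H = [[0, 6], [6, 2]].
det(H) = -36, tr(H) = 2.
det(H) < 0, so H is indefinite: neither convex nor concave.

neither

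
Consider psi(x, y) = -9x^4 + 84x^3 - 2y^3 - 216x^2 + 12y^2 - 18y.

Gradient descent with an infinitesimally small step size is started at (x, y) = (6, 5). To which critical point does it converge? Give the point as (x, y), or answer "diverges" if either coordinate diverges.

diverges

psi is separable, so gradient descent decouples: x follows -∂psi/∂x, y follows -∂psi/∂y.
∂psi/∂x = -36x(x - 4)(x - 3); at x=6 this is -1296, so x increases.
∂psi/∂y = -6(y - 3)(y - 1); at y=5 this is -48, so y increases.
The x-coordinate has no critical point in that direction and runs off to infinity.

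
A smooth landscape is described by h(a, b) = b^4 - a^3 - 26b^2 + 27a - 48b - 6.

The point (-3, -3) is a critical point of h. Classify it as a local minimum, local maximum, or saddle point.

local minimum

The mixed partial ∂²h/∂a∂b is 0, so the Hessian at any point is diag(h_aa, h_bb) = diag(-6a, 4(3b^2 - 13)).
At (-3, -3): H = diag(18, 56).
Both eigenvalues are positive, so H is positive definite: a local minimum.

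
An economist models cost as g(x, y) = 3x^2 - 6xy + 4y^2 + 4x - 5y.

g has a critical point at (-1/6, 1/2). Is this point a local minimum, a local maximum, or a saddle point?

local minimum

The Hessian of g is constant: H = [[6, -6], [-6, 8]].
det(H) = 6·8 − (-6)² = 12.
det(H) > 0 and tr(H) = 14 > 0, so H is positive definite and the point is a local minimum.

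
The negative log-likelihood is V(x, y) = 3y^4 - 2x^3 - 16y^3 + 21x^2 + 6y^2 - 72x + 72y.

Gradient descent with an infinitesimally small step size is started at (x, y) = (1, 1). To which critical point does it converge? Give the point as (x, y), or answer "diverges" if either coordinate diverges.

(3, -1)

V is separable, so gradient descent decouples: x follows -∂V/∂x, y follows -∂V/∂y.
∂V/∂x = -6(x - 4)(x - 3); at x=1 this is -36, so x increases.
∂V/∂y = 12(y - 3)(y - 2)(y + 1); at y=1 this is 48, so y decreases.
x converges to its nearest critical value 3 (a local min of the x-part); y converges to -1. The iterate converges to (3, -1).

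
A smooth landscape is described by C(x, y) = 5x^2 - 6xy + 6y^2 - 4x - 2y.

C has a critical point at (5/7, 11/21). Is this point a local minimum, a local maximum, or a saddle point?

The Hessian of C is constant: H = [[10, -6], [-6, 12]].
det(H) = 10·12 − (-6)² = 84.
det(H) > 0 and tr(H) = 22 > 0, so H is positive definite and the point is a local minimum.

local minimum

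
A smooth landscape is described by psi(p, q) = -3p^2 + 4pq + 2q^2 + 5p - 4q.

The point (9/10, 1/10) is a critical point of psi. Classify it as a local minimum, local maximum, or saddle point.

saddle point

The Hessian of psi is constant: H = [[-6, 4], [4, 4]].
det(H) = (-6)·4 − 4² = -40.
Since det(H) < 0, H is indefinite and the critical point is a saddle point.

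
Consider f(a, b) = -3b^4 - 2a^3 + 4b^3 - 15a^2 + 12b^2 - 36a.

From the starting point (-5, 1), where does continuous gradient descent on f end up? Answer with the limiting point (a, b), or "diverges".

f is separable, so gradient descent decouples: a follows -∂f/∂a, b follows -∂f/∂b.
∂f/∂a = -6(a + 2)(a + 3); at a=-5 this is -36, so a increases.
∂f/∂b = -12b(b - 2)(b + 1); at b=1 this is 24, so b decreases.
a converges to its nearest critical value -3 (a local min of the a-part); b converges to 0. The iterate converges to (-3, 0).

(-3, 0)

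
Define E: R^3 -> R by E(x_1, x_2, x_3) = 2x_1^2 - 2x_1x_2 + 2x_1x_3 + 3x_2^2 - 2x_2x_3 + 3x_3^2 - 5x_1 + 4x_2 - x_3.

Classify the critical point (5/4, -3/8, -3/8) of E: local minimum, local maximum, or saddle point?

The Hessian is constant: H = [[4, -2, 2], [-2, 6, -2], [2, -2, 6]].
Leading principal minors: Δ₁ = 4, Δ₂ = 20, Δ₃ = 96.
All leading minors are positive, so H is positive definite: a local minimum.

local minimum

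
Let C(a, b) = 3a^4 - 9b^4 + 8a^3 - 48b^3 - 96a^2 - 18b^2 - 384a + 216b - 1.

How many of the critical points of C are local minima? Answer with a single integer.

2

C separates as a function of a plus a function of b, so ∇C=0 decouples.
∂C/∂a = 12(a - 4)(a + 2)(a + 4) = 0 at a ∈ {-4, -2, 4}; ∂C/∂b = -36(b - 1)(b + 2)(b + 3) = 0 at b ∈ {-3, -2, 1}.
The Hessian is diagonal: diag(C_aa, C_bb). Second derivatives: C_aa(-4)=192, C_aa(-2)=-144, C_aa(4)=576; C_bb(-3)=-144, C_bb(-2)=108, C_bb(1)=-432.
Local minima occur where both diagonal entries positive: (-4, -2), (4, -2). Count: 2.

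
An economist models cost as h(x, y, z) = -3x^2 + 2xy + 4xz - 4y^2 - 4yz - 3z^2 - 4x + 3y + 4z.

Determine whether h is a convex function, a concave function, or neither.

h is quadratic, so its Hessian is the constant matrix H = [[-6, 2, 4], [2, -8, -4], [4, -4, -6]].
Leading principal minors: -6, 44, -104.
Signs alternate −, +, − ⇒ H ≺ 0 ⇒ concave.

concave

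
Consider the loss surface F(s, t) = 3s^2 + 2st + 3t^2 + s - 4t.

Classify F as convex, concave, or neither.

convex

F is quadratic, so its Hessian is the constant matrix H = [[6, 2], [2, 6]].
det(H) = 32, tr(H) = 12.
det(H) > 0 and tr(H) > 0, so H is positive definite everywhere: convex.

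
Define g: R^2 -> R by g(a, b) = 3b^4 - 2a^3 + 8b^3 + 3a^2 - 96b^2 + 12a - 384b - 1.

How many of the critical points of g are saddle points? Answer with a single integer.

g separates as a function of a plus a function of b, so ∇g=0 decouples.
∂g/∂a = -6(a - 2)(a + 1) = 0 at a ∈ {-1, 2}; ∂g/∂b = 12(b - 4)(b + 2)(b + 4) = 0 at b ∈ {-4, -2, 4}.
The Hessian is diagonal: diag(g_aa, g_bb). Second derivatives: g_aa(-1)=18, g_aa(2)=-18; g_bb(-4)=192, g_bb(-2)=-144, g_bb(4)=576.
Saddle points occur where the two diagonal entries have opposite signs: (-1, -2), (2, -4), (2, 4). Count: 3.

3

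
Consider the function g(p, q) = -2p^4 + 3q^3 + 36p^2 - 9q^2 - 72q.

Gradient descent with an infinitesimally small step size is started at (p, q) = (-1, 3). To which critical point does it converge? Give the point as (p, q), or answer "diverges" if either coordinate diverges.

g is separable, so gradient descent decouples: p follows -∂g/∂p, q follows -∂g/∂q.
∂g/∂p = -8p(p - 3)(p + 3); at p=-1 this is -64, so p increases.
∂g/∂q = 9(q - 4)(q + 2); at q=3 this is -45, so q increases.
p converges to its nearest critical value 0 (a local min of the p-part); q converges to 4. The iterate converges to (0, 4).

(0, 4)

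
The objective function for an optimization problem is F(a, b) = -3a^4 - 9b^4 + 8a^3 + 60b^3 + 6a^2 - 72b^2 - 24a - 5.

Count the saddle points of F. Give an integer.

F separates as a function of a plus a function of b, so ∇F=0 decouples.
∂F/∂a = -12(a - 2)(a - 1)(a + 1) = 0 at a ∈ {-1, 1, 2}; ∂F/∂b = -36b(b - 4)(b - 1) = 0 at b ∈ {0, 1, 4}.
The Hessian is diagonal: diag(F_aa, F_bb). Second derivatives: F_aa(-1)=-72, F_aa(1)=24, F_aa(2)=-36; F_bb(0)=-144, F_bb(1)=108, F_bb(4)=-432.
Saddle points occur where the two diagonal entries have opposite signs: (-1, 1), (1, 0), (1, 4), (2, 1). Count: 4.

4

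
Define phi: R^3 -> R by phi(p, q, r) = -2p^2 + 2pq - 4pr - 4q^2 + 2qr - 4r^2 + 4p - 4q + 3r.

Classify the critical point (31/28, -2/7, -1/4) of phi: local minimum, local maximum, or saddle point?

local maximum

The Hessian is constant: H = [[-4, 2, -4], [2, -8, 2], [-4, 2, -8]].
Leading principal minors: Δ₁ = -4, Δ₂ = 28, Δ₃ = -112.
The minors alternate sign starting negative (−, +, −), so H is negative definite: a local maximum.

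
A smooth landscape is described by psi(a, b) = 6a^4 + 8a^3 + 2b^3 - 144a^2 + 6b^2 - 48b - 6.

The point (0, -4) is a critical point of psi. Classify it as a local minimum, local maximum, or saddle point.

The mixed partial ∂²psi/∂a∂b is 0, so the Hessian at any point is diag(psi_aa, psi_bb) = diag(24(3a^2 + 2a - 12), 12(b + 1)).
At (0, -4): H = diag(-288, -36).
Both eigenvalues are negative, so H is negative definite: a local maximum.

local maximum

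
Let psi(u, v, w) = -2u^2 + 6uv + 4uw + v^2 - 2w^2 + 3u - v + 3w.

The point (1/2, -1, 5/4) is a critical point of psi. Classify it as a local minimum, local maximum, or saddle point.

saddle point

The Hessian is constant: H = [[-4, 6, 4], [6, 2, 0], [4, 0, -4]].
Leading principal minors: Δ₁ = -4, Δ₂ = -44, Δ₃ = 144.
The minors fit neither the all-positive nor the alternating-sign pattern, so H is indefinite: a saddle point.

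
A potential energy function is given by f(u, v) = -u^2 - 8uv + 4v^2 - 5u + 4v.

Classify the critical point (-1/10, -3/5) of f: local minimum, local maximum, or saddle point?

saddle point

The Hessian of f is constant: H = [[-2, -8], [-8, 8]].
det(H) = (-2)·8 − (-8)² = -80.
Since det(H) < 0, H is indefinite and the critical point is a saddle point.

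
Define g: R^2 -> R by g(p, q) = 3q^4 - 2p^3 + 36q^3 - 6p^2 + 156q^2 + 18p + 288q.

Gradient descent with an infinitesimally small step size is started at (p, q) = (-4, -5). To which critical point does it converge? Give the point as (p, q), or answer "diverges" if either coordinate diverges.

(-3, -4)

g is separable, so gradient descent decouples: p follows -∂g/∂p, q follows -∂g/∂q.
∂g/∂p = -6(p - 1)(p + 3); at p=-4 this is -30, so p increases.
∂g/∂q = 12(q + 2)(q + 3)(q + 4); at q=-5 this is -72, so q increases.
p converges to its nearest critical value -3 (a local min of the p-part); q converges to -4. The iterate converges to (-3, -4).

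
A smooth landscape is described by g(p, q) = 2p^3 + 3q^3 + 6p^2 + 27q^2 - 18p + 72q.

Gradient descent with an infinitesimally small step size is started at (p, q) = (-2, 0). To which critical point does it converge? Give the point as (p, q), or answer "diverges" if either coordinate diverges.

g is separable, so gradient descent decouples: p follows -∂g/∂p, q follows -∂g/∂q.
∂g/∂p = 6(p - 1)(p + 3); at p=-2 this is -18, so p increases.
∂g/∂q = 9(q + 2)(q + 4); at q=0 this is 72, so q decreases.
p converges to its nearest critical value 1 (a local min of the p-part); q converges to -2. The iterate converges to (1, -2).

(1, -2)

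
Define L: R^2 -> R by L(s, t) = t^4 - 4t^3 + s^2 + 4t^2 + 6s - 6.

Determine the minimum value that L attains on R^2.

L(s,t) separates as P(s) + Q(t) − 6, so its minimum is min P + min Q − 6.
P'(s) = 2s + 6 vanishes at s ∈ {-3}; Q'(t) = 4t(t - 2)(t - 1) vanishes at t ∈ {0, 1, 2}.
Local minima of P (where P''>0): P(-3)=-9. Local minima of Q: Q(0)=0, Q(2)=0.
So the global minimum of L is P(-3) + Q(0) − 6 = -9 + 0 − 6 = -15, attained at (-3, 0).

-15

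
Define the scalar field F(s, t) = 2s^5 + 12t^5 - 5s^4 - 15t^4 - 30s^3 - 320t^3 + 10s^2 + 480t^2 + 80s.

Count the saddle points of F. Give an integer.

8

F separates as a function of s plus a function of t, so ∇F=0 decouples.
∂F/∂s = 10(s - 4)(s - 1)(s + 1)(s + 2) = 0 at s ∈ {-2, -1, 1, 4}; ∂F/∂t = 60t(t - 4)(t - 1)(t + 4) = 0 at t ∈ {-4, 0, 1, 4}.
The Hessian is diagonal: diag(F_ss, F_tt). Second derivatives: F_ss(-2)=-180, F_ss(-1)=100, F_ss(1)=-180, F_ss(4)=900; F_tt(-4)=-9600, F_tt(0)=960, F_tt(1)=-900, F_tt(4)=5760.
Saddle points occur where the two diagonal entries have opposite signs: (-2, 0), (-2, 4), (-1, -4), (-1, 1), (1, 0), (1, 4), (4, -4), (4, 1). Count: 8.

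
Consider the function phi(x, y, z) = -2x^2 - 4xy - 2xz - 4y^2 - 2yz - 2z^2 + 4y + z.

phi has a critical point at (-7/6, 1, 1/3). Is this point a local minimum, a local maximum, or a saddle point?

The Hessian is constant: H = [[-4, -4, -2], [-4, -8, -2], [-2, -2, -4]].
Leading principal minors: Δ₁ = -4, Δ₂ = 16, Δ₃ = -48.
The minors alternate sign starting negative (−, +, −), so H is negative definite: a local maximum.

local maximum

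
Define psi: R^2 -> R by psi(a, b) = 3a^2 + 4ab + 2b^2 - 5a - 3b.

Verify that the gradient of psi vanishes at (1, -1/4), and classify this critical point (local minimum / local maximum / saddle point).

local minimum

∇psi = (6a + 4b - 5, 4a + 4b - 3); substituting (1, -1/4) gives ∇psi = (0, 0), so (1, -1/4) is indeed a critical point.
The Hessian of psi is constant: H = [[6, 4], [4, 4]].
det(H) = 6·4 − 4² = 8.
det(H) > 0 and tr(H) = 10 > 0, so H is positive definite and the point is a local minimum.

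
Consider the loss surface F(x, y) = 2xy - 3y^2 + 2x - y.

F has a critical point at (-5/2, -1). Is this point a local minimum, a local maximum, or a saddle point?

saddle point

The Hessian of F is constant: H = [[0, 2], [2, -6]].
det(H) = 0·(-6) − 2² = -4.
Since det(H) < 0, H is indefinite and the critical point is a saddle point.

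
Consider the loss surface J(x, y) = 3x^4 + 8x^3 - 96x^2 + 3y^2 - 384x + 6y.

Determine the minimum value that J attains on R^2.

-1795

J(x,y) separates as P(x) + Q(y), so its minimum is min P + min Q.
P'(x) = 12(x - 4)(x + 2)(x + 4) vanishes at x ∈ {-4, -2, 4}; Q'(y) = 6y + 6 vanishes at y ∈ {-1}.
Local minima of P (where P''>0): P(-4)=256, P(4)=-1792. Local minima of Q: Q(-1)=-3.
So the global minimum of J is P(4) + Q(-1) = -1792 − 3 = -1795, attained at (4, -1).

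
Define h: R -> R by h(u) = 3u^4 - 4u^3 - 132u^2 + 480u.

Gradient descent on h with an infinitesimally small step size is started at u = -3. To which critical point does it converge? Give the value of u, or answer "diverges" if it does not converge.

-5

h'(u) = 12(u - 4)(u - 2)(u + 5), so h'(-3) = 840.
Gradient descent moves in the -h' direction, i.e. u is decreasing.
The nearest critical point in that direction is u = -5, where h'' = 756 > 0 (a local minimum). The iterate converges there.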